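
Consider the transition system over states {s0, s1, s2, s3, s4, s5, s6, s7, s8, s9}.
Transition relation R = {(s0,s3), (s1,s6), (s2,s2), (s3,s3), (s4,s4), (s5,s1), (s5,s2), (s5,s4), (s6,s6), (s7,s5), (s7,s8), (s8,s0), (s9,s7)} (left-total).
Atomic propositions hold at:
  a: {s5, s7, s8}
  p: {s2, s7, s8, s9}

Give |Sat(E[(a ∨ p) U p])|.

5

Sat(a ∨ p) = {s2, s5, s7, s8, s9}
E[(a ∨ p) U p]: least fixpoint, start Z0 = Sat(p) = {s2, s7, s8, s9}, add states in Sat(a ∨ p) with some successor in Z. Z1 = {s2, s5, s7, s8, s9}; fixed.
Sat(E[(a ∨ p) U p]) = {s2, s5, s7, s8, s9}
|Sat(E[(a ∨ p) U p])| = |{s2, s5, s7, s8, s9}| = 5.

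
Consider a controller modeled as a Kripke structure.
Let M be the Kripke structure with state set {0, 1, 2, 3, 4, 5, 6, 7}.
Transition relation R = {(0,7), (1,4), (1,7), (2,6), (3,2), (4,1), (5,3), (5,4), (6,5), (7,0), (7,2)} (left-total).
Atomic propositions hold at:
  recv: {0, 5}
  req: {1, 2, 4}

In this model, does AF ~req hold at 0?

Sat(~req) = {0, 3, 5, 6, 7}
AF ~req: least fixpoint, start Z0 = {0, 3, 5, 6, 7}, add states with every successor in Z. Z1 = {0, 2, 3, 5, 6, 7}; fixed.
Sat(AF ~req) = {0, 2, 3, 5, 6, 7}
0 ∈ Sat(AF ~req) = {0, 2, 3, 5, 6, 7}, so the formula holds at 0.

Yes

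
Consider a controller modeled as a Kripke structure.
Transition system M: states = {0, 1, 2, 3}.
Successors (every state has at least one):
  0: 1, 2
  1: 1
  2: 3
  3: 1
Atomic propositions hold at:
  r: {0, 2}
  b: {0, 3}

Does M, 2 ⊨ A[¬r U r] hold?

Yes

Sat(¬r) = {1, 3}
A[¬r U r]: least fixpoint, start Z0 = Sat(r) = {0, 2}, add states in Sat(¬r) with every successor in Z. Already a fixed point.
Sat(A[¬r U r]) = {0, 2}
2 ∈ Sat(A[¬r U r]) = {0, 2}, so the formula holds at 2.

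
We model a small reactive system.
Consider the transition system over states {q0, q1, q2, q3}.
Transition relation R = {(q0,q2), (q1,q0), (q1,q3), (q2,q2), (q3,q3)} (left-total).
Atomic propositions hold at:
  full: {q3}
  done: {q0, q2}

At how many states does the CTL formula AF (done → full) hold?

2

Sat(done → full) = {q1, q3}
AF (done → full): least fixpoint, start Z0 = {q1, q3}, add states with every successor in Z. Already a fixed point.
Sat(AF (done → full)) = {q1, q3}
|Sat(AF (done → full))| = |{q1, q3}| = 2.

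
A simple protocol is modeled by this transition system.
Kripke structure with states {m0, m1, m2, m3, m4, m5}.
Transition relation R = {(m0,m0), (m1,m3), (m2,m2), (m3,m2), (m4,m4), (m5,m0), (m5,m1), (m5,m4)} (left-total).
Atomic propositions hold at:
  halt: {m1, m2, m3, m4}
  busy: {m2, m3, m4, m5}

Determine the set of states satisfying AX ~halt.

{m0}

Sat(~halt) = {m0, m5}
Sat(AX ~halt) = {s : every successor in {m0, m5}} = {m0}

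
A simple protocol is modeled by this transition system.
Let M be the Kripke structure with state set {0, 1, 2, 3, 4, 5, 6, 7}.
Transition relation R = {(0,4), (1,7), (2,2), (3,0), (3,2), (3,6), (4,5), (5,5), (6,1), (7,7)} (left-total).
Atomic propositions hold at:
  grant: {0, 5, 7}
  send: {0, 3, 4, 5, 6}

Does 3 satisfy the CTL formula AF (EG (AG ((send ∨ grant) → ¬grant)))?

Sat(send ∨ grant) = {0, 3, 4, 5, 6, 7}
Sat(¬grant) = {1, 2, 3, 4, 6}
Sat((send ∨ grant) → ¬grant) = {1, 2, 3, 4, 6}
AG ((send ∨ grant) → ¬grant): greatest fixpoint, start Z0 = {1, 2, 3, 4, 6}, keep only states in Sat with every successor in Z. Z1 = {2, 6}; Z2 = {2}; fixed.
Sat(AG ((send ∨ grant) → ¬grant)) = {2}
EG (AG ((send ∨ grant) → ¬grant)): greatest fixpoint, start Z0 = {2}, keep only states in Sat with some successor in Z. Already a fixed point.
Sat(EG (AG ((send ∨ grant) → ¬grant))) = {2}
AF (EG (AG ((send ∨ grant) → ¬grant))): least fixpoint, start Z0 = {2}, add states with every successor in Z. Already a fixed point.
Sat(AF (EG (AG ((send ∨ grant) → ¬grant)))) = {2}
3 ∉ Sat(AF (EG (AG ((send ∨ grant) → ¬grant)))) = {2}, so the formula does not hold at 3.

No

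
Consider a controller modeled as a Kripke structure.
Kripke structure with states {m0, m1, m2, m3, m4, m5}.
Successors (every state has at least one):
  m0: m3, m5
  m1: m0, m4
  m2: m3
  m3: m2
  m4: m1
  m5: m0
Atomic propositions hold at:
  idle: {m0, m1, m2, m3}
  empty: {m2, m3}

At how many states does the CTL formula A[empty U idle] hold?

4

A[empty U idle]: least fixpoint, start Z0 = Sat(idle) = {m0, m1, m2, m3}, add states in Sat(empty) with every successor in Z. Already a fixed point.
Sat(A[empty U idle]) = {m0, m1, m2, m3}
|Sat(A[empty U idle])| = |{m0, m1, m2, m3}| = 4.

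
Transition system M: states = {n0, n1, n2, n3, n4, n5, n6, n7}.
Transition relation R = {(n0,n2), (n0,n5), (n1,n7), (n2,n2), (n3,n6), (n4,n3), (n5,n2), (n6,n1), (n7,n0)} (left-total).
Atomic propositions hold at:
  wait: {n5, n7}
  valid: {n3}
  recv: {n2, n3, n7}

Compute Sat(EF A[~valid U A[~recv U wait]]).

Sat(~valid) = {n0, n1, n2, n4, n5, n6, n7}
Sat(~recv) = {n0, n1, n4, n5, n6}
A[~recv U wait]: least fixpoint, start Z0 = Sat(wait) = {n5, n7}, add states in Sat(~recv) with every successor in Z. Z1 = {n1, n5, n7}; Z2 = {n1, n5, n6, n7}; fixed.
Sat(A[~recv U wait]) = {n1, n5, n6, n7}
A[~valid U A[~recv U wait]]: least fixpoint, start Z0 = Sat(A[~recv U wait]) = {n1, n5, n6, n7}, add states in Sat(~valid) with every successor in Z. Already a fixed point.
Sat(A[~valid U A[~recv U wait]]) = {n1, n5, n6, n7}
EF A[~valid U A[~recv U wait]]: least fixpoint, start Z0 = {n1, n5, n6, n7}, add states with some successor in Z. Z1 = {n0, n1, n3, n5, n6, n7}; Z2 = {n0, n1, n3, n4, n5, n6, n7}; fixed.
Sat(EF A[~valid U A[~recv U wait]]) = {n0, n1, n3, n4, n5, n6, n7}

{n0, n1, n3, n4, n5, n6, n7}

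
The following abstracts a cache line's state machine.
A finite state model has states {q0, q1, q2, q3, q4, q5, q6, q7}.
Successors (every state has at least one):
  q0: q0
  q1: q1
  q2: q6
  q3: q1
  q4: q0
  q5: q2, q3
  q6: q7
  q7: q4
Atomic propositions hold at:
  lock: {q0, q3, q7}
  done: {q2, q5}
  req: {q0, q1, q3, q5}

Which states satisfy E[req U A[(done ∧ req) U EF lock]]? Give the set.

Sat(done ∧ req) = {q5}
EF lock: least fixpoint, start Z0 = {q0, q3, q7}, add states with some successor in Z. Z1 = {q0, q3, q4, q5, q6, q7}; Z2 = {q0, q2, q3, q4, q5, q6, q7}; fixed.
Sat(EF lock) = {q0, q2, q3, q4, q5, q6, q7}
A[(done ∧ req) U EF lock]: least fixpoint, start Z0 = Sat(EF lock) = {q0, q2, q3, q4, q5, q6, q7}, add states in Sat(done ∧ req) with every successor in Z. Already a fixed point.
Sat(A[(done ∧ req) U EF lock]) = {q0, q2, q3, q4, q5, q6, q7}
E[req U A[(done ∧ req) U EF lock]]: least fixpoint, start Z0 = Sat(A[(done ∧ req) U EF lock]) = {q0, q2, q3, q4, q5, q6, q7}, add states in Sat(req) with some successor in Z. Already a fixed point.
Sat(E[req U A[(done ∧ req) U EF lock]]) = {q0, q2, q3, q4, q5, q6, q7}

{q0, q2, q3, q4, q5, q6, q7}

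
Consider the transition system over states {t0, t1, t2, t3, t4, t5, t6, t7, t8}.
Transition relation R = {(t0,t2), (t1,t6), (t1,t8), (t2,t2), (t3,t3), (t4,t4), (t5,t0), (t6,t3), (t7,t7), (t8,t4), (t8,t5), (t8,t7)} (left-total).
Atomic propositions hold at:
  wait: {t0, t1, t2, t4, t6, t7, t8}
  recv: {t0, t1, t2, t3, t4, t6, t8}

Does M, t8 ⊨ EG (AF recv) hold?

AF recv: least fixpoint, start Z0 = {t0, t1, t2, t3, t4, t6, t8}, add states with every successor in Z. Z1 = {t0, t1, t2, t3, t4, t5, t6, t8}; fixed.
Sat(AF recv) = {t0, t1, t2, t3, t4, t5, t6, t8}
EG (AF recv): greatest fixpoint, start Z0 = {t0, t1, t2, t3, t4, t5, t6, t8}, keep only states in Sat with some successor in Z. Already a fixed point.
Sat(EG (AF recv)) = {t0, t1, t2, t3, t4, t5, t6, t8}
t8 ∈ Sat(EG (AF recv)) = {t0, t1, t2, t3, t4, t5, t6, t8}, so the formula holds at t8.

Yes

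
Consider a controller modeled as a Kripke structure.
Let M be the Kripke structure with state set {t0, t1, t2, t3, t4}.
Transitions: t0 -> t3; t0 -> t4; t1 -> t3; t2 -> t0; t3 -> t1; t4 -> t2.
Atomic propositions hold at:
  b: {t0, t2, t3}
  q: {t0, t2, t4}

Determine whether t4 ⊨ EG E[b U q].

Yes

E[b U q]: least fixpoint, start Z0 = Sat(q) = {t0, t2, t4}, add states in Sat(b) with some successor in Z. Already a fixed point.
Sat(E[b U q]) = {t0, t2, t4}
EG E[b U q]: greatest fixpoint, start Z0 = {t0, t2, t4}, keep only states in Sat with some successor in Z. Already a fixed point.
Sat(EG E[b U q]) = {t0, t2, t4}
t4 ∈ Sat(EG E[b U q]) = {t0, t2, t4}, so the formula holds at t4.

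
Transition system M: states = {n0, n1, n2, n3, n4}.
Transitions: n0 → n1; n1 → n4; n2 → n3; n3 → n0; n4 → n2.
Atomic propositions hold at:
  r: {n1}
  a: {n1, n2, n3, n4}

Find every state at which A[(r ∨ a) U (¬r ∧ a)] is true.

{n1, n2, n3, n4}

Sat(r ∨ a) = {n1, n2, n3, n4}
Sat(¬r) = {n0, n2, n3, n4}
Sat(¬r ∧ a) = {n2, n3, n4}
A[(r ∨ a) U (¬r ∧ a)]: least fixpoint, start Z0 = Sat((¬r ∧ a)) = {n2, n3, n4}, add states in Sat(r ∨ a) with every successor in Z. Z1 = {n1, n2, n3, n4}; fixed.
Sat(A[(r ∨ a) U (¬r ∧ a)]) = {n1, n2, n3, n4}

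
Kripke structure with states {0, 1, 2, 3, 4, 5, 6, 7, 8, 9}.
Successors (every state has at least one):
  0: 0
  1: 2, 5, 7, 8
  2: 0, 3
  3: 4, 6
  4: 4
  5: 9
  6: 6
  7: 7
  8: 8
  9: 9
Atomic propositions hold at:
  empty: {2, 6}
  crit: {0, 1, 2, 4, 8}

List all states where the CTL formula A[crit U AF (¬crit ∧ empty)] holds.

{6}

Sat(¬crit) = {3, 5, 6, 7, 9}
Sat(¬crit ∧ empty) = {6}
AF (¬crit ∧ empty): least fixpoint, start Z0 = {6}, add states with every successor in Z. Already a fixed point.
Sat(AF (¬crit ∧ empty)) = {6}
A[crit U AF (¬crit ∧ empty)]: least fixpoint, start Z0 = Sat(AF (¬crit ∧ empty)) = {6}, add states in Sat(crit) with every successor in Z. Already a fixed point.
Sat(A[crit U AF (¬crit ∧ empty)]) = {6}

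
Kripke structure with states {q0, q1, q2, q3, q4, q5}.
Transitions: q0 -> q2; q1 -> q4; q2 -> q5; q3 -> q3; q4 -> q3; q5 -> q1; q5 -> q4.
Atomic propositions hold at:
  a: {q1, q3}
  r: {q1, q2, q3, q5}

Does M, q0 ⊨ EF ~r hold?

Yes

Sat(~r) = {q0, q4}
EF ~r: least fixpoint, start Z0 = {q0, q4}, add states with some successor in Z. Z1 = {q0, q1, q4, q5}; Z2 = {q0, q1, q2, q4, q5}; fixed.
Sat(EF ~r) = {q0, q1, q2, q4, q5}
q0 ∈ Sat(EF ~r) = {q0, q1, q2, q4, q5}, so the formula holds at q0.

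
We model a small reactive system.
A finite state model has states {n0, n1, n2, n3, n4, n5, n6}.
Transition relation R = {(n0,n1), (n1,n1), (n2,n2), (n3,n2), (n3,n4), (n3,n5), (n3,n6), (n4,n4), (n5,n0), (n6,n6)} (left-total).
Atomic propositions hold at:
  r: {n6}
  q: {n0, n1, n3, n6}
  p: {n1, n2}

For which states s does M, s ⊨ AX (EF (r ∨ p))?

Sat(r ∨ p) = {n1, n2, n6}
EF (r ∨ p): least fixpoint, start Z0 = {n1, n2, n6}, add states with some successor in Z. Z1 = {n0, n1, n2, n3, n6}; Z2 = {n0, n1, n2, n3, n5, n6}; fixed.
Sat(EF (r ∨ p)) = {n0, n1, n2, n3, n5, n6}
Sat(AX (EF (r ∨ p))) = {s : every successor in {n0, n1, n2, n3, n5, n6}} = {n0, n1, n2, n5, n6}

{n0, n1, n2, n5, n6}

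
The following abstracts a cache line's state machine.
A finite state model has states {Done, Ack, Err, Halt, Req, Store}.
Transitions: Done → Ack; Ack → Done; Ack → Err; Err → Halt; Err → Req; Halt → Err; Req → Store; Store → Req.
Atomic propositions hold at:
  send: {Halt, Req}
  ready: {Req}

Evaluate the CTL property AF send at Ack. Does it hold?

AF send: least fixpoint, start Z0 = {Halt, Req}, add states with every successor in Z. Z1 = {Err, Halt, Req, Store}; fixed.
Sat(AF send) = {Err, Halt, Req, Store}
Ack ∉ Sat(AF send) = {Err, Halt, Req, Store}, so the formula does not hold at Ack.

No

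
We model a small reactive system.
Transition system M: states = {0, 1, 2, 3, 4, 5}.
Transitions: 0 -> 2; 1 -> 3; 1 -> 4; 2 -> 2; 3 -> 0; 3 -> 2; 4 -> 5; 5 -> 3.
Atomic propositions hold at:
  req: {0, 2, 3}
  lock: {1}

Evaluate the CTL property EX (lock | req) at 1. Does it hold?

Sat(lock | req) = {0, 1, 2, 3}
Sat(EX (lock | req)) = {s : some successor in {0, 1, 2, 3}} = {0, 1, 2, 3, 5}
1 ∈ Sat(EX (lock | req)) = {0, 1, 2, 3, 5}, so the formula holds at 1.

Yes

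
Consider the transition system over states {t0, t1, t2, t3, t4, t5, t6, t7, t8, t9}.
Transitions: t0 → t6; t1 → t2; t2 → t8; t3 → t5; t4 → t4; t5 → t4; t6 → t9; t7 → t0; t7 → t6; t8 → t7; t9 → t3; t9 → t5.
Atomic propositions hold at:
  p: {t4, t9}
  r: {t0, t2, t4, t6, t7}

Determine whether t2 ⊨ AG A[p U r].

A[p U r]: least fixpoint, start Z0 = Sat(r) = {t0, t2, t4, t6, t7}, add states in Sat(p) with every successor in Z. Already a fixed point.
Sat(A[p U r]) = {t0, t2, t4, t6, t7}
AG A[p U r]: greatest fixpoint, start Z0 = {t0, t2, t4, t6, t7}, keep only states in Sat with every successor in Z. Z1 = {t0, t4, t7}; Z2 = {t4}; fixed.
Sat(AG A[p U r]) = {t4}
t2 ∉ Sat(AG A[p U r]) = {t4}, so the formula does not hold at t2.

No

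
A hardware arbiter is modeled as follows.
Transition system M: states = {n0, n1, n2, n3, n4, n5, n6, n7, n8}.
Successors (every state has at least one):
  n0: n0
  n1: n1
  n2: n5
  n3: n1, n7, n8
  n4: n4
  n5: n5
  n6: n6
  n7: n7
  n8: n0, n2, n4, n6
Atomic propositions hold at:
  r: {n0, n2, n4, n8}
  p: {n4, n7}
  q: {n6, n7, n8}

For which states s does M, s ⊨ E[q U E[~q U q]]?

{n3, n6, n7, n8}

Sat(~q) = {n0, n1, n2, n3, n4, n5}
E[~q U q]: least fixpoint, start Z0 = Sat(q) = {n6, n7, n8}, add states in Sat(~q) with some successor in Z. Z1 = {n3, n6, n7, n8}; fixed.
Sat(E[~q U q]) = {n3, n6, n7, n8}
E[q U E[~q U q]]: least fixpoint, start Z0 = Sat(E[~q U q]) = {n3, n6, n7, n8}, add states in Sat(q) with some successor in Z. Already a fixed point.
Sat(E[q U E[~q U q]]) = {n3, n6, n7, n8}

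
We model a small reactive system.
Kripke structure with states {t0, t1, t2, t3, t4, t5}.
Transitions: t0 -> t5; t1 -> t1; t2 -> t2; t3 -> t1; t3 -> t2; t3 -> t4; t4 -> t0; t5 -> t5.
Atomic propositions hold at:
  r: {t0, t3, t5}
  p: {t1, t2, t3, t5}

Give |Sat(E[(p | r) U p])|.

5

Sat(p | r) = {t0, t1, t2, t3, t5}
E[(p | r) U p]: least fixpoint, start Z0 = Sat(p) = {t1, t2, t3, t5}, add states in Sat(p | r) with some successor in Z. Z1 = {t0, t1, t2, t3, t5}; fixed.
Sat(E[(p | r) U p]) = {t0, t1, t2, t3, t5}
|Sat(E[(p | r) U p])| = |{t0, t1, t2, t3, t5}| = 5.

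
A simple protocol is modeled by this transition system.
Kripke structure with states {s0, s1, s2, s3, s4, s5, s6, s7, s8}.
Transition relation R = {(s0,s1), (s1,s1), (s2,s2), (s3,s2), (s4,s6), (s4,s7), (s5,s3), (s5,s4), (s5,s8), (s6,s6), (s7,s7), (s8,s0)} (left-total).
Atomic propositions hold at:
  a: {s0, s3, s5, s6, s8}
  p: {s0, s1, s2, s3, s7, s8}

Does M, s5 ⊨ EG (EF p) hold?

Yes

EF p: least fixpoint, start Z0 = {s0, s1, s2, s3, s7, s8}, add states with some successor in Z. Z1 = {s0, s1, s2, s3, s4, s5, s7, s8}; fixed.
Sat(EF p) = {s0, s1, s2, s3, s4, s5, s7, s8}
EG (EF p): greatest fixpoint, start Z0 = {s0, s1, s2, s3, s4, s5, s7, s8}, keep only states in Sat with some successor in Z. Already a fixed point.
Sat(EG (EF p)) = {s0, s1, s2, s3, s4, s5, s7, s8}
s5 ∈ Sat(EG (EF p)) = {s0, s1, s2, s3, s4, s5, s7, s8}, so the formula holds at s5.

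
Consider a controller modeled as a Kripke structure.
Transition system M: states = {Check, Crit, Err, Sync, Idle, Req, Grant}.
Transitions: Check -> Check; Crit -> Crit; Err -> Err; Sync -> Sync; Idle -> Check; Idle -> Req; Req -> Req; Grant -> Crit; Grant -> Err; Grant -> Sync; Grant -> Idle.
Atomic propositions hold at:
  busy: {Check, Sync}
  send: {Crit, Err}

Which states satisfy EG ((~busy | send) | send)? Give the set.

{Crit, Err, Idle, Req, Grant}

Sat(~busy) = {Crit, Err, Idle, Req, Grant}
Sat(~busy | send) = {Crit, Err, Idle, Req, Grant}
Sat((~busy | send) | send) = {Crit, Err, Idle, Req, Grant}
EG ((~busy | send) | send): greatest fixpoint, start Z0 = {Crit, Err, Idle, Req, Grant}, keep only states in Sat with some successor in Z. Already a fixed point.
Sat(EG ((~busy | send) | send)) = {Crit, Err, Idle, Req, Grant}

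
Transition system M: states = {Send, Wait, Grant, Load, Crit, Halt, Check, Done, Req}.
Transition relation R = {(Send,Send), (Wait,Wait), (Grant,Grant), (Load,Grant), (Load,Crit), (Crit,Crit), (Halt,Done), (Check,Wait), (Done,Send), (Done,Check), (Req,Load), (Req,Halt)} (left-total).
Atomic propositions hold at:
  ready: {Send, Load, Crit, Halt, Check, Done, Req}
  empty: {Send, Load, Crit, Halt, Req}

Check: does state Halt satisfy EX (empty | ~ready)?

Sat(~ready) = {Wait, Grant}
Sat(empty | ~ready) = {Send, Wait, Grant, Load, Crit, Halt, Req}
Sat(EX (empty | ~ready)) = {s : some successor in {Send, Wait, Grant, Load, Crit, Halt, Req}} = {Send, Wait, Grant, Load, Crit, Check, Done, Req}
Halt ∉ Sat(EX (empty | ~ready)) = {Send, Wait, Grant, Load, Crit, Check, Done, Req}, so the formula does not hold at Halt.

No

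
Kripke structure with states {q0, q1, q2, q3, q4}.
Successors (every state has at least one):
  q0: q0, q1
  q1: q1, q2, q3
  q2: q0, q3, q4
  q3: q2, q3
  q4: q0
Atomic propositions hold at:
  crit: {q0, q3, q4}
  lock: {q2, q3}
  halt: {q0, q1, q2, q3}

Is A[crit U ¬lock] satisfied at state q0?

Sat(¬lock) = {q0, q1, q4}
A[crit U ¬lock]: least fixpoint, start Z0 = Sat(¬lock) = {q0, q1, q4}, add states in Sat(crit) with every successor in Z. Already a fixed point.
Sat(A[crit U ¬lock]) = {q0, q1, q4}
q0 ∈ Sat(A[crit U ¬lock]) = {q0, q1, q4}, so the formula holds at q0.

Yes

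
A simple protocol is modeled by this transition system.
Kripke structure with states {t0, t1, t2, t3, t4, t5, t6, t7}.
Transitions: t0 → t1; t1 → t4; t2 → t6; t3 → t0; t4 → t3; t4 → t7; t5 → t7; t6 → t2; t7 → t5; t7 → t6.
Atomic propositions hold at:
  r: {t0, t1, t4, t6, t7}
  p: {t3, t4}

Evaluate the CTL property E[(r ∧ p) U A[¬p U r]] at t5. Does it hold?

Sat(r ∧ p) = {t4}
Sat(¬p) = {t0, t1, t2, t5, t6, t7}
A[¬p U r]: least fixpoint, start Z0 = Sat(r) = {t0, t1, t4, t6, t7}, add states in Sat(¬p) with every successor in Z. Z1 = {t0, t1, t2, t4, t5, t6, t7}; fixed.
Sat(A[¬p U r]) = {t0, t1, t2, t4, t5, t6, t7}
E[(r ∧ p) U A[¬p U r]]: least fixpoint, start Z0 = Sat(A[¬p U r]) = {t0, t1, t2, t4, t5, t6, t7}, add states in Sat(r ∧ p) with some successor in Z. Already a fixed point.
Sat(E[(r ∧ p) U A[¬p U r]]) = {t0, t1, t2, t4, t5, t6, t7}
t5 ∈ Sat(E[(r ∧ p) U A[¬p U r]]) = {t0, t1, t2, t4, t5, t6, t7}, so the formula holds at t5.

Yes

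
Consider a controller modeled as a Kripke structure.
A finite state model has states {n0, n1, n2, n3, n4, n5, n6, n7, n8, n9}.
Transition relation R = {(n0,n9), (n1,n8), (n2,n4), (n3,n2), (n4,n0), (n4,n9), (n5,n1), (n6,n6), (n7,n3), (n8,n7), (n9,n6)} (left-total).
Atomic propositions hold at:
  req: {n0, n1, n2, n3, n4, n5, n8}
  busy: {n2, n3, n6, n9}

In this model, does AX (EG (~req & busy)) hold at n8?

No

Sat(~req) = {n6, n7, n9}
Sat(~req & busy) = {n6, n9}
EG (~req & busy): greatest fixpoint, start Z0 = {n6, n9}, keep only states in Sat with some successor in Z. Already a fixed point.
Sat(EG (~req & busy)) = {n6, n9}
Sat(AX (EG (~req & busy))) = {s : every successor in {n6, n9}} = {n0, n6, n9}
n8 ∉ Sat(AX (EG (~req & busy))) = {n0, n6, n9}, so the formula does not hold at n8.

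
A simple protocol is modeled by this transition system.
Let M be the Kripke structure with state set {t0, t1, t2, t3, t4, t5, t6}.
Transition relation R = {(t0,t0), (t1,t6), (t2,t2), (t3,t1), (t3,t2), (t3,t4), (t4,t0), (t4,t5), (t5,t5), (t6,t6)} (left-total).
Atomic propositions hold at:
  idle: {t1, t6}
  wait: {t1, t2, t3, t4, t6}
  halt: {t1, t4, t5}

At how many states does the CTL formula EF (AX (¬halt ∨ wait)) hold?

Sat(¬halt) = {t0, t2, t3, t6}
Sat(¬halt ∨ wait) = {t0, t1, t2, t3, t4, t6}
Sat(AX (¬halt ∨ wait)) = {s : every successor in {t0, t1, t2, t3, t4, t6}} = {t0, t1, t2, t3, t6}
EF (AX (¬halt ∨ wait)): least fixpoint, start Z0 = {t0, t1, t2, t3, t6}, add states with some successor in Z. Z1 = {t0, t1, t2, t3, t4, t6}; fixed.
Sat(EF (AX (¬halt ∨ wait))) = {t0, t1, t2, t3, t4, t6}
|Sat(EF (AX (¬halt ∨ wait)))| = |{t0, t1, t2, t3, t4, t6}| = 6.

6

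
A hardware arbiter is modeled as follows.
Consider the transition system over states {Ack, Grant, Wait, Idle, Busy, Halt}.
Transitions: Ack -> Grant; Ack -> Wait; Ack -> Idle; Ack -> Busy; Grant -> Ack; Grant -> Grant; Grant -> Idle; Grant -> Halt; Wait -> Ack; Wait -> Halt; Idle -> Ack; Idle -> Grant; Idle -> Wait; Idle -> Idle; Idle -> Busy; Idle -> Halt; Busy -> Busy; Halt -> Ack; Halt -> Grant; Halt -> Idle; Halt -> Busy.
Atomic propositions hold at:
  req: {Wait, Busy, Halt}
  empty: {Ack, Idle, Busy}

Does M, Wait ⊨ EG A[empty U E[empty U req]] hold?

Yes

E[empty U req]: least fixpoint, start Z0 = Sat(req) = {Wait, Busy, Halt}, add states in Sat(empty) with some successor in Z. Z1 = {Ack, Wait, Idle, Busy, Halt}; fixed.
Sat(E[empty U req]) = {Ack, Wait, Idle, Busy, Halt}
A[empty U E[empty U req]]: least fixpoint, start Z0 = Sat(E[empty U req]) = {Ack, Wait, Idle, Busy, Halt}, add states in Sat(empty) with every successor in Z. Already a fixed point.
Sat(A[empty U E[empty U req]]) = {Ack, Wait, Idle, Busy, Halt}
EG A[empty U E[empty U req]]: greatest fixpoint, start Z0 = {Ack, Wait, Idle, Busy, Halt}, keep only states in Sat with some successor in Z. Already a fixed point.
Sat(EG A[empty U E[empty U req]]) = {Ack, Wait, Idle, Busy, Halt}
Wait ∈ Sat(EG A[empty U E[empty U req]]) = {Ack, Wait, Idle, Busy, Halt}, so the formula holds at Wait.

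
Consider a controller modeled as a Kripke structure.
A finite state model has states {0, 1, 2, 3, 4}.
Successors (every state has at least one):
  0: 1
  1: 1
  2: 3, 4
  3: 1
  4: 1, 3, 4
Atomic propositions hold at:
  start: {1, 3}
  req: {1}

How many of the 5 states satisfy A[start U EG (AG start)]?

AG start: greatest fixpoint, start Z0 = {1, 3}, keep only states in Sat with every successor in Z. Already a fixed point.
Sat(AG start) = {1, 3}
EG (AG start): greatest fixpoint, start Z0 = {1, 3}, keep only states in Sat with some successor in Z. Already a fixed point.
Sat(EG (AG start)) = {1, 3}
A[start U EG (AG start)]: least fixpoint, start Z0 = Sat(EG (AG start)) = {1, 3}, add states in Sat(start) with every successor in Z. Already a fixed point.
Sat(A[start U EG (AG start)]) = {1, 3}
|Sat(A[start U EG (AG start)])| = |{1, 3}| = 2.

2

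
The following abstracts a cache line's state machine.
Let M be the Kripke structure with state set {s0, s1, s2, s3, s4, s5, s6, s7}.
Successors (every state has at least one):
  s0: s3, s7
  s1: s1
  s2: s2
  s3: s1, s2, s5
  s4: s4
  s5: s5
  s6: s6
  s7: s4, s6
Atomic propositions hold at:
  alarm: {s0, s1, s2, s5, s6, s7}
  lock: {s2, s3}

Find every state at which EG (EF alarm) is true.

{s0, s1, s2, s3, s5, s6, s7}

EF alarm: least fixpoint, start Z0 = {s0, s1, s2, s5, s6, s7}, add states with some successor in Z. Z1 = {s0, s1, s2, s3, s5, s6, s7}; fixed.
Sat(EF alarm) = {s0, s1, s2, s3, s5, s6, s7}
EG (EF alarm): greatest fixpoint, start Z0 = {s0, s1, s2, s3, s5, s6, s7}, keep only states in Sat with some successor in Z. Already a fixed point.
Sat(EG (EF alarm)) = {s0, s1, s2, s3, s5, s6, s7}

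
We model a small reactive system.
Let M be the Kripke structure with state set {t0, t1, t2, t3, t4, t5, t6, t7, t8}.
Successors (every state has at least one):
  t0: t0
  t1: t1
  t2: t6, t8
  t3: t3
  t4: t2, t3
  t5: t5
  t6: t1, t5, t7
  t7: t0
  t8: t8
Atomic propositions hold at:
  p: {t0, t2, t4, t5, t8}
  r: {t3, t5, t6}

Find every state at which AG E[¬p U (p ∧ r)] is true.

{t5}

Sat(¬p) = {t1, t3, t6, t7}
Sat(p ∧ r) = {t5}
E[¬p U (p ∧ r)]: least fixpoint, start Z0 = Sat((p ∧ r)) = {t5}, add states in Sat(¬p) with some successor in Z. Z1 = {t5, t6}; fixed.
Sat(E[¬p U (p ∧ r)]) = {t5, t6}
AG E[¬p U (p ∧ r)]: greatest fixpoint, start Z0 = {t5, t6}, keep only states in Sat with every successor in Z. Z1 = {t5}; fixed.
Sat(AG E[¬p U (p ∧ r)]) = {t5}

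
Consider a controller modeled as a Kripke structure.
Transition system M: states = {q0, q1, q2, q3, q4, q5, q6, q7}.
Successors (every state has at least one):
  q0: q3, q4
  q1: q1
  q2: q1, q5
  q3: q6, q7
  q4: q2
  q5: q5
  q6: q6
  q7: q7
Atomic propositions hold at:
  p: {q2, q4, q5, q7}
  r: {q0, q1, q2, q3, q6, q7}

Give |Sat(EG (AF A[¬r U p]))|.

Sat(¬r) = {q4, q5}
A[¬r U p]: least fixpoint, start Z0 = Sat(p) = {q2, q4, q5, q7}, add states in Sat(¬r) with every successor in Z. Already a fixed point.
Sat(A[¬r U p]) = {q2, q4, q5, q7}
AF A[¬r U p]: least fixpoint, start Z0 = {q2, q4, q5, q7}, add states with every successor in Z. Already a fixed point.
Sat(AF A[¬r U p]) = {q2, q4, q5, q7}
EG (AF A[¬r U p]): greatest fixpoint, start Z0 = {q2, q4, q5, q7}, keep only states in Sat with some successor in Z. Already a fixed point.
Sat(EG (AF A[¬r U p])) = {q2, q4, q5, q7}
|Sat(EG (AF A[¬r U p]))| = |{q2, q4, q5, q7}| = 4.

4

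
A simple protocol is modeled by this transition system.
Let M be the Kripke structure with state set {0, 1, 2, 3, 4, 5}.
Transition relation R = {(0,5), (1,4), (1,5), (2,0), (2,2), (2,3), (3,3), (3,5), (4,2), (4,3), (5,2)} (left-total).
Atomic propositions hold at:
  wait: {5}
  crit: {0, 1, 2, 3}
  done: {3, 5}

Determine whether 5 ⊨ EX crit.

Sat(EX crit) = {s : some successor in {0, 1, 2, 3}} = {2, 3, 4, 5}
5 ∈ Sat(EX crit) = {2, 3, 4, 5}, so the formula holds at 5.

Yes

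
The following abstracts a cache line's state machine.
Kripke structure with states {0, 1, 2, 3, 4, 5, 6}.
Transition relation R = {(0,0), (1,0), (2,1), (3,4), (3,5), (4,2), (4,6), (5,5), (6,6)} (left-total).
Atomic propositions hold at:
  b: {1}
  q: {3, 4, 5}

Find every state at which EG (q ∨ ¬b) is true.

{0, 3, 4, 5, 6}

Sat(¬b) = {0, 2, 3, 4, 5, 6}
Sat(q ∨ ¬b) = {0, 2, 3, 4, 5, 6}
EG (q ∨ ¬b): greatest fixpoint, start Z0 = {0, 2, 3, 4, 5, 6}, keep only states in Sat with some successor in Z. Z1 = {0, 3, 4, 5, 6}; fixed.
Sat(EG (q ∨ ¬b)) = {0, 3, 4, 5, 6}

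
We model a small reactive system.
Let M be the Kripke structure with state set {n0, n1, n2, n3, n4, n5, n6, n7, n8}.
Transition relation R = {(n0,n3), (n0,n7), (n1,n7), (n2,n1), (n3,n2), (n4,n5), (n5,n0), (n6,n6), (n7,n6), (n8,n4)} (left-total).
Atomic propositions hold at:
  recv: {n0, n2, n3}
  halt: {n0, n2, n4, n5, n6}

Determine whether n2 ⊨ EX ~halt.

Yes

Sat(~halt) = {n1, n3, n7, n8}
Sat(EX ~halt) = {s : some successor in {n1, n3, n7, n8}} = {n0, n1, n2}
n2 ∈ Sat(EX ~halt) = {n0, n1, n2}, so the formula holds at n2.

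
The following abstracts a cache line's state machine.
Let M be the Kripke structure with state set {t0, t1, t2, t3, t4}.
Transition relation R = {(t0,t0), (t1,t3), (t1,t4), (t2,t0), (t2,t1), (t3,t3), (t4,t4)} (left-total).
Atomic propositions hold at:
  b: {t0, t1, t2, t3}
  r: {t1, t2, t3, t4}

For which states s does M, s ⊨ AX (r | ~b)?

Sat(~b) = {t4}
Sat(r | ~b) = {t1, t2, t3, t4}
Sat(AX (r | ~b)) = {s : every successor in {t1, t2, t3, t4}} = {t1, t3, t4}

{t1, t3, t4}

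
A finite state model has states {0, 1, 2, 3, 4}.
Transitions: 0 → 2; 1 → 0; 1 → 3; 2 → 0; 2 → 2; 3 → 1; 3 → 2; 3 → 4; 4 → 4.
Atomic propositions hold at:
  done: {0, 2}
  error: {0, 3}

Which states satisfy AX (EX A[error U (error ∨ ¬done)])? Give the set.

Sat(¬done) = {1, 3, 4}
Sat(error ∨ ¬done) = {0, 1, 3, 4}
A[error U (error ∨ ¬done)]: least fixpoint, start Z0 = Sat((error ∨ ¬done)) = {0, 1, 3, 4}, add states in Sat(error) with every successor in Z. Already a fixed point.
Sat(A[error U (error ∨ ¬done)]) = {0, 1, 3, 4}
Sat(EX A[error U (error ∨ ¬done)]) = {s : some successor in {0, 1, 3, 4}} = {1, 2, 3, 4}
Sat(AX (EX A[error U (error ∨ ¬done)])) = {s : every successor in {1, 2, 3, 4}} = {0, 3, 4}

{0, 3, 4}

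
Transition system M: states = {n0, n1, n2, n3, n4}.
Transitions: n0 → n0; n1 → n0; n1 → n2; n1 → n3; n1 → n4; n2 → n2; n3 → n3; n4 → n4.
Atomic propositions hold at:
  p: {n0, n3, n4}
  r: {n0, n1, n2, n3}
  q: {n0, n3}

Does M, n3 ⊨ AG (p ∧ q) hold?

Sat(p ∧ q) = {n0, n3}
AG (p ∧ q): greatest fixpoint, start Z0 = {n0, n3}, keep only states in Sat with every successor in Z. Already a fixed point.
Sat(AG (p ∧ q)) = {n0, n3}
n3 ∈ Sat(AG (p ∧ q)) = {n0, n3}, so the formula holds at n3.

Yes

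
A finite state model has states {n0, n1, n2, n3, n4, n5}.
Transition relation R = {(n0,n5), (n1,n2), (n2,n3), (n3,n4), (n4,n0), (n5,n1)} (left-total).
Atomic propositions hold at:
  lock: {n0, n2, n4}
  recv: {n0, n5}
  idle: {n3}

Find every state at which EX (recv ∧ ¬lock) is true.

Sat(¬lock) = {n1, n3, n5}
Sat(recv ∧ ¬lock) = {n5}
Sat(EX (recv ∧ ¬lock)) = {s : some successor in {n5}} = {n0}

{n0}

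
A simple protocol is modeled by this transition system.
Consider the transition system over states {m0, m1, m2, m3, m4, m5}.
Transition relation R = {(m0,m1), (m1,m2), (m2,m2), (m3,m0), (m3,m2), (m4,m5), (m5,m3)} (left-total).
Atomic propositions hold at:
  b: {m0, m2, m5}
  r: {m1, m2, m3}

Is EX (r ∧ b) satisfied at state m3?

Yes

Sat(r ∧ b) = {m2}
Sat(EX (r ∧ b)) = {s : some successor in {m2}} = {m1, m2, m3}
m3 ∈ Sat(EX (r ∧ b)) = {m1, m2, m3}, so the formula holds at m3.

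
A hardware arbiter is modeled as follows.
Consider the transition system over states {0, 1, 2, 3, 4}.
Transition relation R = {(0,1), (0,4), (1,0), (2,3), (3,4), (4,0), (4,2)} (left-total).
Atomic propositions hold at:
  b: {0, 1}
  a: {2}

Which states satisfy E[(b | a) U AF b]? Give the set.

{0, 1}

Sat(b | a) = {0, 1, 2}
AF b: least fixpoint, start Z0 = {0, 1}, add states with every successor in Z. Already a fixed point.
Sat(AF b) = {0, 1}
E[(b | a) U AF b]: least fixpoint, start Z0 = Sat(AF b) = {0, 1}, add states in Sat(b | a) with some successor in Z. Already a fixed point.
Sat(E[(b | a) U AF b]) = {0, 1}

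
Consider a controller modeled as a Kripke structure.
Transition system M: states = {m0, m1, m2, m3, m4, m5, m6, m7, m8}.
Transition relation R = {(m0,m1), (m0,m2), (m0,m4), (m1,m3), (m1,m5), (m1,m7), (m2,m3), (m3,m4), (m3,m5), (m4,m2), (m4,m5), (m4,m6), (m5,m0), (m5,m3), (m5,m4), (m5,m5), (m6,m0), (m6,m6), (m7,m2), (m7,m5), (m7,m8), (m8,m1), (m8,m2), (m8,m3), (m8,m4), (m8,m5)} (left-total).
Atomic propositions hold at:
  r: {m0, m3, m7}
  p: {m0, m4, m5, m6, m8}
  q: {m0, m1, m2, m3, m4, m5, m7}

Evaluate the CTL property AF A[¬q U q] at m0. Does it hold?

Sat(¬q) = {m6, m8}
A[¬q U q]: least fixpoint, start Z0 = Sat(q) = {m0, m1, m2, m3, m4, m5, m7}, add states in Sat(¬q) with every successor in Z. Z1 = {m0, m1, m2, m3, m4, m5, m7, m8}; fixed.
Sat(A[¬q U q]) = {m0, m1, m2, m3, m4, m5, m7, m8}
AF A[¬q U q]: least fixpoint, start Z0 = {m0, m1, m2, m3, m4, m5, m7, m8}, add states with every successor in Z. Already a fixed point.
Sat(AF A[¬q U q]) = {m0, m1, m2, m3, m4, m5, m7, m8}
m0 ∈ Sat(AF A[¬q U q]) = {m0, m1, m2, m3, m4, m5, m7, m8}, so the formula holds at m0.

Yes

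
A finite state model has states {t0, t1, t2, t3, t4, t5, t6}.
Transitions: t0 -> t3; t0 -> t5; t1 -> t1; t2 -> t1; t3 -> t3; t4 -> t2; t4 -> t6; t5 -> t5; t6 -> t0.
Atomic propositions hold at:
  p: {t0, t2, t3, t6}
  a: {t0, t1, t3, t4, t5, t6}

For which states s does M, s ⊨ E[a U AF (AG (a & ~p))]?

{t0, t1, t2, t4, t5, t6}

Sat(~p) = {t1, t4, t5}
Sat(a & ~p) = {t1, t4, t5}
AG (a & ~p): greatest fixpoint, start Z0 = {t1, t4, t5}, keep only states in Sat with every successor in Z. Z1 = {t1, t5}; fixed.
Sat(AG (a & ~p)) = {t1, t5}
AF (AG (a & ~p)): least fixpoint, start Z0 = {t1, t5}, add states with every successor in Z. Z1 = {t1, t2, t5}; fixed.
Sat(AF (AG (a & ~p))) = {t1, t2, t5}
E[a U AF (AG (a & ~p))]: least fixpoint, start Z0 = Sat(AF (AG (a & ~p))) = {t1, t2, t5}, add states in Sat(a) with some successor in Z. Z1 = {t0, t1, t2, t4, t5}; Z2 = {t0, t1, t2, t4, t5, t6}; fixed.
Sat(E[a U AF (AG (a & ~p))]) = {t0, t1, t2, t4, t5, t6}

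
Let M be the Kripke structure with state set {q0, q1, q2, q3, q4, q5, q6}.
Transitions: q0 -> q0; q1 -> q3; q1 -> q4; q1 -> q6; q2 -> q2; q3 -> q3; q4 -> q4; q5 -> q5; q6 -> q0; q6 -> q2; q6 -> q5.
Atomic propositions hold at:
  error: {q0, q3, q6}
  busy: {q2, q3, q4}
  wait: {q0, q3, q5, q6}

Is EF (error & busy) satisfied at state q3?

Yes

Sat(error & busy) = {q3}
EF (error & busy): least fixpoint, start Z0 = {q3}, add states with some successor in Z. Z1 = {q1, q3}; fixed.
Sat(EF (error & busy)) = {q1, q3}
q3 ∈ Sat(EF (error & busy)) = {q1, q3}, so the formula holds at q3.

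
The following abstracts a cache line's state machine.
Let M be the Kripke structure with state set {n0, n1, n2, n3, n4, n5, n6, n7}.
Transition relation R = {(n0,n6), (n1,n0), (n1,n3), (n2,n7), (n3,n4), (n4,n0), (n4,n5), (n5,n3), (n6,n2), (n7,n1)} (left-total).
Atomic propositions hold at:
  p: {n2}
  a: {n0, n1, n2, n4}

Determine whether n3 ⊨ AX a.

Sat(AX a) = {s : every successor in {n0, n1, n2, n4}} = {n3, n6, n7}
n3 ∈ Sat(AX a) = {n3, n6, n7}, so the formula holds at n3.

Yes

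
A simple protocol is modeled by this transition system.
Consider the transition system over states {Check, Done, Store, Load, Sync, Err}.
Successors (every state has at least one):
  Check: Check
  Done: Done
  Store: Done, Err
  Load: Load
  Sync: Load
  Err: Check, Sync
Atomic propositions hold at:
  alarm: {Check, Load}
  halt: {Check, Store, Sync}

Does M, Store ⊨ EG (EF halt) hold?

EF halt: least fixpoint, start Z0 = {Check, Store, Sync}, add states with some successor in Z. Z1 = {Check, Store, Sync, Err}; fixed.
Sat(EF halt) = {Check, Store, Sync, Err}
EG (EF halt): greatest fixpoint, start Z0 = {Check, Store, Sync, Err}, keep only states in Sat with some successor in Z. Z1 = {Check, Store, Err}; fixed.
Sat(EG (EF halt)) = {Check, Store, Err}
Store ∈ Sat(EG (EF halt)) = {Check, Store, Err}, so the formula holds at Store.

Yes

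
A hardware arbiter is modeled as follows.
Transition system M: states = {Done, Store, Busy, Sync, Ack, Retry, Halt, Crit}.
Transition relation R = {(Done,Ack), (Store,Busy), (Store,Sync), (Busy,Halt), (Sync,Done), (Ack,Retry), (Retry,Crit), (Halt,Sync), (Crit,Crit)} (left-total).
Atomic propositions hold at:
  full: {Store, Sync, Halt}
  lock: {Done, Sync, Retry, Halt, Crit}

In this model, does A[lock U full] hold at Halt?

Yes

A[lock U full]: least fixpoint, start Z0 = Sat(full) = {Store, Sync, Halt}, add states in Sat(lock) with every successor in Z. Already a fixed point.
Sat(A[lock U full]) = {Store, Sync, Halt}
Halt ∈ Sat(A[lock U full]) = {Store, Sync, Halt}, so the formula holds at Halt.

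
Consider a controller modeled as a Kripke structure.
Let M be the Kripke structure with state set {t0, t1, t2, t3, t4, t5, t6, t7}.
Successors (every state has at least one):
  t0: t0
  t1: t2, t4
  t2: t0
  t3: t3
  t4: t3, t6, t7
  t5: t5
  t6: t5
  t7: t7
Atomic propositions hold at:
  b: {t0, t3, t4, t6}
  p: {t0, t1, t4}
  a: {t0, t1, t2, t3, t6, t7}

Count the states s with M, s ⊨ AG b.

AG b: greatest fixpoint, start Z0 = {t0, t3, t4, t6}, keep only states in Sat with every successor in Z. Z1 = {t0, t3}; fixed.
Sat(AG b) = {t0, t3}
|Sat(AG b)| = |{t0, t3}| = 2.

2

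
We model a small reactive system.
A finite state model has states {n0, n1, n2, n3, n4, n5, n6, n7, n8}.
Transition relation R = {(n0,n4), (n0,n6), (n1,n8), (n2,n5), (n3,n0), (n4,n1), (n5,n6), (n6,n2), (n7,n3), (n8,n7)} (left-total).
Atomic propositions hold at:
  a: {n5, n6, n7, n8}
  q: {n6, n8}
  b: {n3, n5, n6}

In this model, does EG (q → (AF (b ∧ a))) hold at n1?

Sat(b ∧ a) = {n5, n6}
AF (b ∧ a): least fixpoint, start Z0 = {n5, n6}, add states with every successor in Z. Z1 = {n2, n5, n6}; fixed.
Sat(AF (b ∧ a)) = {n2, n5, n6}
Sat(q → (AF (b ∧ a))) = {n0, n1, n2, n3, n4, n5, n6, n7}
EG (q → (AF (b ∧ a))): greatest fixpoint, start Z0 = {n0, n1, n2, n3, n4, n5, n6, n7}, keep only states in Sat with some successor in Z. Z1 = {n0, n2, n3, n4, n5, n6, n7}; Z2 = {n0, n2, n3, n5, n6, n7}; fixed.
Sat(EG (q → (AF (b ∧ a)))) = {n0, n2, n3, n5, n6, n7}
n1 ∉ Sat(EG (q → (AF (b ∧ a)))) = {n0, n2, n3, n5, n6, n7}, so the formula does not hold at n1.

No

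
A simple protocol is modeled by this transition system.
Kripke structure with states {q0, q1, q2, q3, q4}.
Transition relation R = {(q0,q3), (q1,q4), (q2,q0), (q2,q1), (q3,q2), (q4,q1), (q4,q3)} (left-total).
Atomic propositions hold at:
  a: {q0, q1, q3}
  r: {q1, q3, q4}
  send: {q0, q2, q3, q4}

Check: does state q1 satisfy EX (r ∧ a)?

No

Sat(r ∧ a) = {q1, q3}
Sat(EX (r ∧ a)) = {s : some successor in {q1, q3}} = {q0, q2, q4}
q1 ∉ Sat(EX (r ∧ a)) = {q0, q2, q4}, so the formula does not hold at q1.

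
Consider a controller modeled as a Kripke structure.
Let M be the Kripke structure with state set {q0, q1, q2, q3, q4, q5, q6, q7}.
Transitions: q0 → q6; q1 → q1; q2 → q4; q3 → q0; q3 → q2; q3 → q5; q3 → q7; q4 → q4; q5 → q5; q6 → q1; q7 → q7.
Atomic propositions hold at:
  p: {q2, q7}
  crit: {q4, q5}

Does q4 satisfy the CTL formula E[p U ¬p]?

Yes

Sat(¬p) = {q0, q1, q3, q4, q5, q6}
E[p U ¬p]: least fixpoint, start Z0 = Sat(¬p) = {q0, q1, q3, q4, q5, q6}, add states in Sat(p) with some successor in Z. Z1 = {q0, q1, q2, q3, q4, q5, q6}; fixed.
Sat(E[p U ¬p]) = {q0, q1, q2, q3, q4, q5, q6}
q4 ∈ Sat(E[p U ¬p]) = {q0, q1, q2, q3, q4, q5, q6}, so the formula holds at q4.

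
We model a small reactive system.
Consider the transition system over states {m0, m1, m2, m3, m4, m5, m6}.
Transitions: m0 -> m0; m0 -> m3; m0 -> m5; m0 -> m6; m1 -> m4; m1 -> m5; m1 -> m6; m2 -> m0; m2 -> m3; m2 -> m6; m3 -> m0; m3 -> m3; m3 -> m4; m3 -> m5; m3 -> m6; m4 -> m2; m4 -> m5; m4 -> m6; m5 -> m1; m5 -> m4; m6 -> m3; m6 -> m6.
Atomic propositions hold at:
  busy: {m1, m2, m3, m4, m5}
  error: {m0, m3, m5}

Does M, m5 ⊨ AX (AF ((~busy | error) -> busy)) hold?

Yes

Sat(~busy) = {m0, m6}
Sat(~busy | error) = {m0, m3, m5, m6}
Sat((~busy | error) -> busy) = {m1, m2, m3, m4, m5}
AF ((~busy | error) -> busy): least fixpoint, start Z0 = {m1, m2, m3, m4, m5}, add states with every successor in Z. Already a fixed point.
Sat(AF ((~busy | error) -> busy)) = {m1, m2, m3, m4, m5}
Sat(AX (AF ((~busy | error) -> busy))) = {s : every successor in {m1, m2, m3, m4, m5}} = {m5}
m5 ∈ Sat(AX (AF ((~busy | error) -> busy))) = {m5}, so the formula holds at m5.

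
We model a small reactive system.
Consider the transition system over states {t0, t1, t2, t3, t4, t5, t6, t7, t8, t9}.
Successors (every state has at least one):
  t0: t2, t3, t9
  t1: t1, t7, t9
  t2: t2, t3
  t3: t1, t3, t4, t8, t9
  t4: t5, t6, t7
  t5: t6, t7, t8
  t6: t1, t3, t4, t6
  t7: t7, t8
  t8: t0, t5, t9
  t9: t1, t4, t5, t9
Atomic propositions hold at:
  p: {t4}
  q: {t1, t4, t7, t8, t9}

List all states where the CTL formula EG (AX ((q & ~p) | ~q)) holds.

Sat(~p) = {t0, t1, t2, t3, t5, t6, t7, t8, t9}
Sat(q & ~p) = {t1, t7, t8, t9}
Sat(~q) = {t0, t2, t3, t5, t6}
Sat((q & ~p) | ~q) = {t0, t1, t2, t3, t5, t6, t7, t8, t9}
Sat(AX ((q & ~p) | ~q)) = {s : every successor in {t0, t1, t2, t3, t5, t6, t7, t8, t9}} = {t0, t1, t2, t4, t5, t7, t8}
EG (AX ((q & ~p) | ~q)): greatest fixpoint, start Z0 = {t0, t1, t2, t4, t5, t7, t8}, keep only states in Sat with some successor in Z. Already a fixed point.
Sat(EG (AX ((q & ~p) | ~q))) = {t0, t1, t2, t4, t5, t7, t8}

{t0, t1, t2, t4, t5, t7, t8}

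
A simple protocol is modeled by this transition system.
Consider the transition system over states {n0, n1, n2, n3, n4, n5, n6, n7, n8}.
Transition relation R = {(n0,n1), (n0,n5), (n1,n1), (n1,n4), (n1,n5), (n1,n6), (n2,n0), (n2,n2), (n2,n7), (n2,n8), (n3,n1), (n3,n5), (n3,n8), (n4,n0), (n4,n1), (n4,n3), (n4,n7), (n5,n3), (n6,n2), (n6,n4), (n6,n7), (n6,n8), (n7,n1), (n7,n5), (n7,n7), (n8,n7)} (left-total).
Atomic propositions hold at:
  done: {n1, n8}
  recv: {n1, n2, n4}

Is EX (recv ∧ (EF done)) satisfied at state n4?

Yes

EF done: least fixpoint, start Z0 = {n1, n8}, add states with some successor in Z. Z1 = {n0, n1, n2, n3, n4, n6, n7, n8}; Z2 = {n0, n1, n2, n3, n4, n5, n6, n7, n8}; fixed.
Sat(EF done) = {n0, n1, n2, n3, n4, n5, n6, n7, n8}
Sat(recv ∧ (EF done)) = {n1, n2, n4}
Sat(EX (recv ∧ (EF done))) = {s : some successor in {n1, n2, n4}} = {n0, n1, n2, n3, n4, n6, n7}
n4 ∈ Sat(EX (recv ∧ (EF done))) = {n0, n1, n2, n3, n4, n6, n7}, so the formula holds at n4.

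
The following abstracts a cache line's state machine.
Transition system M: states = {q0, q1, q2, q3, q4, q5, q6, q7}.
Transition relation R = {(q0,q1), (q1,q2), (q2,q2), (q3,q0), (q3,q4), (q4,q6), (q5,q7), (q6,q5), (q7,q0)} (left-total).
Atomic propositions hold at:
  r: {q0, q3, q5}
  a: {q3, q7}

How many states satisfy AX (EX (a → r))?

Sat(a → r) = {q0, q1, q2, q3, q4, q5, q6}
Sat(EX (a → r)) = {s : some successor in {q0, q1, q2, q3, q4, q5, q6}} = {q0, q1, q2, q3, q4, q6, q7}
Sat(AX (EX (a → r))) = {s : every successor in {q0, q1, q2, q3, q4, q6, q7}} = {q0, q1, q2, q3, q4, q5, q7}
|Sat(AX (EX (a → r)))| = |{q0, q1, q2, q3, q4, q5, q7}| = 7.

7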